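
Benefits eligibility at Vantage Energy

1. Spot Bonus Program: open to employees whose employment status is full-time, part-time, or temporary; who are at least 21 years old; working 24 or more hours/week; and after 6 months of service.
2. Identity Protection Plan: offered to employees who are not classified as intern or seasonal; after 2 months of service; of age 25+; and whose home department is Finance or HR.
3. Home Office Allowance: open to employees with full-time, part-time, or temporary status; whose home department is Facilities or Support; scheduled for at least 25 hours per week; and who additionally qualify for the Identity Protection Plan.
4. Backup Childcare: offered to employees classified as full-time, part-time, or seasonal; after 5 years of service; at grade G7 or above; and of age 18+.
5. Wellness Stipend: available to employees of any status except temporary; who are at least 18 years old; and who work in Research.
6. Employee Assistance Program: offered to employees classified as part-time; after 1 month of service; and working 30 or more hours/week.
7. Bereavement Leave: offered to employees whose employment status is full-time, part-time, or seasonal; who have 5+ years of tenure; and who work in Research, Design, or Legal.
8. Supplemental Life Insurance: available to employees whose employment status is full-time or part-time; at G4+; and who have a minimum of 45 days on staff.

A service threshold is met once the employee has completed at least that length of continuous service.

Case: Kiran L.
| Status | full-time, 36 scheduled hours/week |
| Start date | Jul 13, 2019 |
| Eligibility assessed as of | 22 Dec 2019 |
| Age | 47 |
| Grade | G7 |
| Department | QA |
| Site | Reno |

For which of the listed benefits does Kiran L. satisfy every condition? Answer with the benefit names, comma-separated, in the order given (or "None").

Supplemental Life Insurance

Service from Jul 13, 2019 to 22 Dec 2019: 162 days.
Spot Bonus Program — status full-time ✓; age 47 ≥ 21 ✓; 36 hrs/wk ≥ 24 ✓; service 162 days < 6 months (≈180 days) ✗ → not eligible.
Identity Protection Plan — status full-time ✓ (not excluded); service 162 days ≥ 2 months (≈60 days) ✓; age 47 ≥ 25 ✓; dept QA ✗ → not eligible.
Home Office Allowance — status full-time ✓; dept QA ✗ → not eligible.
Backup Childcare — status full-time ✓; service 162 days < 5 years (≈1825 days) ✗ → not eligible.
Wellness Stipend — status full-time ✓ (not excluded); age 47 ≥ 18 ✓; dept QA ✗ → not eligible.
Employee Assistance Program — status full-time ✗ (requires part-time) → not eligible.
Bereavement Leave — status full-time ✓; service 162 days < 5 years (≈1825 days) ✗ → not eligible.
Supplemental Life Insurance — status full-time ✓; grade G7 ≥ G4 ✓; service 162 days ≥ 45 days ✓ → eligible.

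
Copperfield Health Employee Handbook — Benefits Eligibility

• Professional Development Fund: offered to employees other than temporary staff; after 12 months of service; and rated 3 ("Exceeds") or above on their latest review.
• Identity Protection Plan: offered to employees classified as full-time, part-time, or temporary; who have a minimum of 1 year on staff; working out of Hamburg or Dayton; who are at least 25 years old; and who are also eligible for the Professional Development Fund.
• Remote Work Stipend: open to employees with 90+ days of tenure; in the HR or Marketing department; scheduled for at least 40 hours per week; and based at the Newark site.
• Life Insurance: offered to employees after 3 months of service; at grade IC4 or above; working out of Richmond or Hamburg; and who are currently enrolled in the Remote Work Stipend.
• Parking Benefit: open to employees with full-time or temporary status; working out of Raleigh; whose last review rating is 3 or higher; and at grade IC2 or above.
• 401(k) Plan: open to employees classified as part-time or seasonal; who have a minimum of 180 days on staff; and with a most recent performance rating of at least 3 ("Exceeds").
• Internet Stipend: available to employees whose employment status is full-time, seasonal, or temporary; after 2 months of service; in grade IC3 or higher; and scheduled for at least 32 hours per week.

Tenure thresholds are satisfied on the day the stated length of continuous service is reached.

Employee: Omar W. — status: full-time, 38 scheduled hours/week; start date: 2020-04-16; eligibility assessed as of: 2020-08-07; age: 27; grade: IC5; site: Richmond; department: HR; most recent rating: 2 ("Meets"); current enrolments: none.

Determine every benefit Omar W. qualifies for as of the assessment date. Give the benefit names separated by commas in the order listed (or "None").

Service from 2020-04-16 to 2020-08-07: 113 days.
Professional Development Fund — status full-time ✓ (not excluded); service 113 days < 12 months (≈360 days) ✗ → not eligible.
Identity Protection Plan — status full-time ✓; service 113 days < 1 year (≈365 days) ✗ → not eligible.
Remote Work Stipend — service 113 days ≥ 90 days ✓; dept HR ✓; 38 hrs/wk < 40 ✗ → not eligible.
Life Insurance — service 113 days ≥ 3 months (≈90 days) ✓; grade IC5 ≥ IC4 ✓; site Richmond ✓; not enrolled in Remote Work Stipend ✗ → not eligible.
Parking Benefit — status full-time ✓; site Richmond ✗ (not Raleigh) → not eligible.
401(k) Plan — status full-time ✗ (requires part-time or seasonal) → not eligible.
Internet Stipend — status full-time ✓; service 113 days ≥ 2 months (≈60 days) ✓; grade IC5 ≥ IC3 ✓; 38 hrs/wk ≥ 32 ✓ → eligible.

Internet Stipend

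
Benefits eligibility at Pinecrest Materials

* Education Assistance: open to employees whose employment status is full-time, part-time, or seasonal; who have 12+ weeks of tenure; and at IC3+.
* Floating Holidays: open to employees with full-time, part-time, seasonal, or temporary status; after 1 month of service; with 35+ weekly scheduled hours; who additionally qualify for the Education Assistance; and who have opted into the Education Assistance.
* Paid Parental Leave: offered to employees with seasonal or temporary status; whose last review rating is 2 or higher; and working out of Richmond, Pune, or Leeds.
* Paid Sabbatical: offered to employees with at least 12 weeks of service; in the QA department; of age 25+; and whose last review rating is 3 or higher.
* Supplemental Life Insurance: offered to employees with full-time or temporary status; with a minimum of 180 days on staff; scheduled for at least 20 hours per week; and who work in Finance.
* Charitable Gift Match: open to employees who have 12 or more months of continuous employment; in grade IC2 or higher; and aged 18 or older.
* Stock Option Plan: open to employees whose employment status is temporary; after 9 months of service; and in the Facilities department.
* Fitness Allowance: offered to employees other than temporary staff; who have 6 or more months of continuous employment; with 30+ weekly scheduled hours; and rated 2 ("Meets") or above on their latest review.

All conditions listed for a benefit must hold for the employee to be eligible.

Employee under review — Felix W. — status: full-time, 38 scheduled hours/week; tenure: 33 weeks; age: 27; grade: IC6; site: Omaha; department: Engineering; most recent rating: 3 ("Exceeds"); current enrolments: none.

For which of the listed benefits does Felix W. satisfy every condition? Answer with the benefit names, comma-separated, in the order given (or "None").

Education Assistance, Fitness Allowance

Education Assistance — status full-time ✓; service 33 weeks ≥ 12 weeks ✓; grade IC6 ≥ IC3 ✓ → eligible.
Floating Holidays — status full-time ✓; service 33 weeks ≥ 1 month (≈30 days) ✓; 38 hrs/wk ≥ 35 ✓; eligible for Education Assistance ✓; not enrolled in Education Assistance ✗ → not eligible.
Paid Parental Leave — status full-time ✗ (requires seasonal or temporary) → not eligible.
Paid Sabbatical — service 33 weeks ≥ 12 weeks ✓; dept Engineering ✗ → not eligible.
Supplemental Life Insurance — status full-time ✓; service 33 weeks ≥ 180 days ✓; 38 hrs/wk ≥ 20 ✓; dept Engineering ✗ → not eligible.
Charitable Gift Match — service 33 weeks < 12 months (≈360 days) ✗ → not eligible.
Stock Option Plan — status full-time ✗ (requires temporary) → not eligible.
Fitness Allowance — status full-time ✓ (not excluded); service 33 weeks ≥ 6 months (≈180 days) ✓; 38 hrs/wk ≥ 30 ✓; rating 3 ≥ 2 ✓ → eligible.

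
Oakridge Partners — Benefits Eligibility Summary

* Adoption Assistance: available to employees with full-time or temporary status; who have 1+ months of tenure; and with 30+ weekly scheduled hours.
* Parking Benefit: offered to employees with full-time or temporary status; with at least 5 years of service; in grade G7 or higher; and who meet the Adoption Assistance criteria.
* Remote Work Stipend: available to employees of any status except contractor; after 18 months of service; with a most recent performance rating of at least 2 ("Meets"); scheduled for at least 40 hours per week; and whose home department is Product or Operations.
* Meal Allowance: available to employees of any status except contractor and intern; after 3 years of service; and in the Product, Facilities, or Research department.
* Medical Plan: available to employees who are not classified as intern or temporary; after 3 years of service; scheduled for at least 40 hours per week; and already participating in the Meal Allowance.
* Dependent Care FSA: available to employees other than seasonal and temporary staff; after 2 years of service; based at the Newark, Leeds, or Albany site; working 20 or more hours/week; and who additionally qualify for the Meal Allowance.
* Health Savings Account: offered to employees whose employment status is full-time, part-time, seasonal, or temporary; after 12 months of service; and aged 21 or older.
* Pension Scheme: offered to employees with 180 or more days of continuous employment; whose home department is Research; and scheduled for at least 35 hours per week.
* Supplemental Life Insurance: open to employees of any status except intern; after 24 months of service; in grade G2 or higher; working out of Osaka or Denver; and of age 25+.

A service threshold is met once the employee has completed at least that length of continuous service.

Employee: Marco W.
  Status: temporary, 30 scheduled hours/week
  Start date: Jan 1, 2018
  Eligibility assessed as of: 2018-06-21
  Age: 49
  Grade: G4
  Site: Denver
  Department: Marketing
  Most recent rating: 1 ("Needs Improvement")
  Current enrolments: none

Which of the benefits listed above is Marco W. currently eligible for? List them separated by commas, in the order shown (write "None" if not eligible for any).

Adoption Assistance

Service from Jan 1, 2018 to 2018-06-21: 171 days.
Adoption Assistance — status temporary ✓; service 171 days ≥ 1 month (≈30 days) ✓; 30 hrs/wk ≥ 30 ✓ → eligible.
Parking Benefit — status temporary ✓; service 171 days < 5 years (≈1825 days) ✗ → not eligible.
Remote Work Stipend — status temporary ✓ (not excluded); service 171 days < 18 months (≈540 days) ✗ → not eligible.
Meal Allowance — status temporary ✓ (not excluded); service 171 days < 3 years (≈1095 days) ✗ → not eligible.
Medical Plan — status temporary ✗ (excluded) → not eligible.
Dependent Care FSA — status temporary ✗ (excluded) → not eligible.
Health Savings Account — status temporary ✓; service 171 days < 12 months (≈360 days) ✗ → not eligible.
Pension Scheme — service 171 days < 180 days ✗ → not eligible.
Supplemental Life Insurance — status temporary ✓ (not excluded); service 171 days < 24 months (≈720 days) ✗ → not eligible.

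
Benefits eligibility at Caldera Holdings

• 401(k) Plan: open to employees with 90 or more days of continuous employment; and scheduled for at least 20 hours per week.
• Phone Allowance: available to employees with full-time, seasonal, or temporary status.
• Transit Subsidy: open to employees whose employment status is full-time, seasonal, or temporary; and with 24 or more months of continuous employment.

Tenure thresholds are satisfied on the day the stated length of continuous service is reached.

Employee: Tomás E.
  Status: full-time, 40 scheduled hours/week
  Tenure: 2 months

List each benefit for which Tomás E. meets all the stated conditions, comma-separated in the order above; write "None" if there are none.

Phone Allowance

401(k) Plan — service 2 months < 90 days ✗ → not eligible.
Phone Allowance — status full-time ✓ → eligible.
Transit Subsidy — status full-time ✓; service 2 months < 24 months ✗ → not eligible.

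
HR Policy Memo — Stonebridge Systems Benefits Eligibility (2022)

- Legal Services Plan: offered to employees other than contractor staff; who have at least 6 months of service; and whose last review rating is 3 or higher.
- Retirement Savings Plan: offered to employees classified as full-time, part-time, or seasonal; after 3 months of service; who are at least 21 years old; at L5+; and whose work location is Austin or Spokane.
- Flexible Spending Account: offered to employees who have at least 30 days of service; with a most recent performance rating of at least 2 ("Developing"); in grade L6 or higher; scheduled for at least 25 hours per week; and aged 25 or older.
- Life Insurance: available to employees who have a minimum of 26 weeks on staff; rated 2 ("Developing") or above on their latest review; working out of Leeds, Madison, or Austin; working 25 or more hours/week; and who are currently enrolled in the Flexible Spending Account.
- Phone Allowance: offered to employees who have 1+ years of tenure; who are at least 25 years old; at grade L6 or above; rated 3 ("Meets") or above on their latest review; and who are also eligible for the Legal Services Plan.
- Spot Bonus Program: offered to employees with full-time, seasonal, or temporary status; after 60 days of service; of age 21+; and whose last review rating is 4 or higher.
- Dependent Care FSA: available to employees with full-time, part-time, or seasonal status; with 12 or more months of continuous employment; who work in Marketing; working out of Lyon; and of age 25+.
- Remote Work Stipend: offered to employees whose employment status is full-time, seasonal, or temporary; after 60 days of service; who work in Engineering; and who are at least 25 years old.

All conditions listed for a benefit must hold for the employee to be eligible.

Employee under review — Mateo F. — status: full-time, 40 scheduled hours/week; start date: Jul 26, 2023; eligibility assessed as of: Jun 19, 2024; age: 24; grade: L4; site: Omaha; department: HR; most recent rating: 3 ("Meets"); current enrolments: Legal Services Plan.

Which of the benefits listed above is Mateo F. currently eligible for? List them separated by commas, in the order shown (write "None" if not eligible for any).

Service from Jul 26, 2023 to Jun 19, 2024: 329 days.
Legal Services Plan — status full-time ✓ (not excluded); service 329 days ≥ 6 months (≈180 days) ✓; rating 3 ≥ 3 ✓ → eligible.
Retirement Savings Plan — status full-time ✓; service 329 days ≥ 3 months (≈90 days) ✓; age 24 ≥ 21 ✓; grade L4 < L5 ✗ → not eligible.
Flexible Spending Account — service 329 days ≥ 30 days ✓; rating 3 ≥ 2 ✓; grade L4 < L6 ✗ → not eligible.
Life Insurance — service 329 days ≥ 26 weeks (≈182 days) ✓; rating 3 ≥ 2 ✓; site Omaha ✗ (not Leeds, Madison, or Austin) → not eligible.
Phone Allowance — service 329 days < 1 year (≈365 days) ✗ → not eligible.
Spot Bonus Program — status full-time ✓; service 329 days ≥ 60 days ✓; age 24 ≥ 21 ✓; rating 3 < 4 ✗ → not eligible.
Dependent Care FSA — status full-time ✓; service 329 days < 12 months (≈360 days) ✗ → not eligible.
Remote Work Stipend — status full-time ✓; service 329 days ≥ 60 days ✓; dept HR ✗ → not eligible.

Legal Services Plan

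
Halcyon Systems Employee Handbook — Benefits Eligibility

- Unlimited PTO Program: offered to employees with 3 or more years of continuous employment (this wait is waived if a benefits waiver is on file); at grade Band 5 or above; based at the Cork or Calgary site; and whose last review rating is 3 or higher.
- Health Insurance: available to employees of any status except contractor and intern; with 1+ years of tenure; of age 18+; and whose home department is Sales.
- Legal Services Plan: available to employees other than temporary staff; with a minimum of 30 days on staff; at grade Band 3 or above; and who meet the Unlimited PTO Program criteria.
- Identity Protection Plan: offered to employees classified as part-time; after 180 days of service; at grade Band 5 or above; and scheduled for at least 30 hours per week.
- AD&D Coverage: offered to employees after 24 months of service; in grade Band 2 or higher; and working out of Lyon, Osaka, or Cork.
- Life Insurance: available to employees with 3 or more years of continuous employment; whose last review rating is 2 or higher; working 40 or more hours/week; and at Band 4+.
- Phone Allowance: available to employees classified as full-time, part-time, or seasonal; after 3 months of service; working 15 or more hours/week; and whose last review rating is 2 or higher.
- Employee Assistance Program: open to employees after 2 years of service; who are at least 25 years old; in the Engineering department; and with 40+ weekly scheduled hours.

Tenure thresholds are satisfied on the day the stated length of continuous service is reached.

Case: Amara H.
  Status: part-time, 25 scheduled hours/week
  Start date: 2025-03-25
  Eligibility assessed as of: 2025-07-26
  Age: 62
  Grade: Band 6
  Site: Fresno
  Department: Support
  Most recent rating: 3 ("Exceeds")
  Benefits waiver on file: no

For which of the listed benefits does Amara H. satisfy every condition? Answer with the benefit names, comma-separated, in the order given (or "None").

Phone Allowance

Service from 2025-03-25 to 2025-07-26: 123 days.
Unlimited PTO Program — no waiver, service 123 days < 3 years (≈1095 days) ✗ → not eligible.
Health Insurance — status part-time ✓ (not excluded); service 123 days < 1 year (≈365 days) ✗ → not eligible.
Legal Services Plan — status part-time ✓ (not excluded); service 123 days ≥ 30 days ✓; grade Band 6 ≥ Band 3 ✓; not eligible for Unlimited PTO Program ✗ → not eligible.
Identity Protection Plan — status part-time ✓; service 123 days < 180 days ✗ → not eligible.
AD&D Coverage — service 123 days < 24 months (≈720 days) ✗ → not eligible.
Life Insurance — service 123 days < 3 years (≈1095 days) ✗ → not eligible.
Phone Allowance — status part-time ✓; service 123 days ≥ 3 months (≈90 days) ✓; 25 hrs/wk ≥ 15 ✓; rating 3 ≥ 2 ✓ → eligible.
Employee Assistance Program — service 123 days < 2 years (≈730 days) ✗ → not eligible.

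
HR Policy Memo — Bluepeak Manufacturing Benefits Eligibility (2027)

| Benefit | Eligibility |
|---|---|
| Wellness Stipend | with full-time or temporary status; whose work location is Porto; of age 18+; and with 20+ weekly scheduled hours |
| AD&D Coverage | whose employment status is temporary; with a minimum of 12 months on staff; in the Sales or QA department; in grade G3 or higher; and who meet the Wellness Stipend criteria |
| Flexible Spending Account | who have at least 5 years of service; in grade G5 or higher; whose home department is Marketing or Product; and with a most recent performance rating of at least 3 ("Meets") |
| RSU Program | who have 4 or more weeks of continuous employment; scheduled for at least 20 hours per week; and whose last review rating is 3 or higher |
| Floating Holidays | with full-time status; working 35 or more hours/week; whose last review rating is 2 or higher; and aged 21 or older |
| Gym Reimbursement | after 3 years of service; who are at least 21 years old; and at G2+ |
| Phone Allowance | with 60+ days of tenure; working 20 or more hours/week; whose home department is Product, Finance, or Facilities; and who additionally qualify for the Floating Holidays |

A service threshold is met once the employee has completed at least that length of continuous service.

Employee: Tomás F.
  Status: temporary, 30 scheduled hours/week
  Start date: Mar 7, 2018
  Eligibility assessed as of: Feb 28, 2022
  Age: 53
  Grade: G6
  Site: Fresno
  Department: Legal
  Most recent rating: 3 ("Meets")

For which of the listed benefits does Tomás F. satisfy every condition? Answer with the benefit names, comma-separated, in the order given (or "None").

RSU Program, Gym Reimbursement

Service from Mar 7, 2018 to Feb 28, 2022: 1454 days.
Wellness Stipend — status temporary ✓; site Fresno ✗ (not Porto) → not eligible.
AD&D Coverage — status temporary ✓; service 1454 days ≥ 12 months (≈360 days) ✓; dept Legal ✗ → not eligible.
Flexible Spending Account — service 1454 days < 5 years (≈1825 days) ✗ → not eligible.
RSU Program — service 1454 days ≥ 4 weeks (≈28 days) ✓; 30 hrs/wk ≥ 20 ✓; rating 3 ≥ 3 ✓ → eligible.
Floating Holidays — status temporary ✗ (requires full-time) → not eligible.
Gym Reimbursement — service 1454 days ≥ 3 years (≈1095 days) ✓; age 53 ≥ 21 ✓; grade G6 ≥ G2 ✓ → eligible.
Phone Allowance — service 1454 days ≥ 60 days ✓; 30 hrs/wk ≥ 20 ✓; dept Legal ✗ → not eligible.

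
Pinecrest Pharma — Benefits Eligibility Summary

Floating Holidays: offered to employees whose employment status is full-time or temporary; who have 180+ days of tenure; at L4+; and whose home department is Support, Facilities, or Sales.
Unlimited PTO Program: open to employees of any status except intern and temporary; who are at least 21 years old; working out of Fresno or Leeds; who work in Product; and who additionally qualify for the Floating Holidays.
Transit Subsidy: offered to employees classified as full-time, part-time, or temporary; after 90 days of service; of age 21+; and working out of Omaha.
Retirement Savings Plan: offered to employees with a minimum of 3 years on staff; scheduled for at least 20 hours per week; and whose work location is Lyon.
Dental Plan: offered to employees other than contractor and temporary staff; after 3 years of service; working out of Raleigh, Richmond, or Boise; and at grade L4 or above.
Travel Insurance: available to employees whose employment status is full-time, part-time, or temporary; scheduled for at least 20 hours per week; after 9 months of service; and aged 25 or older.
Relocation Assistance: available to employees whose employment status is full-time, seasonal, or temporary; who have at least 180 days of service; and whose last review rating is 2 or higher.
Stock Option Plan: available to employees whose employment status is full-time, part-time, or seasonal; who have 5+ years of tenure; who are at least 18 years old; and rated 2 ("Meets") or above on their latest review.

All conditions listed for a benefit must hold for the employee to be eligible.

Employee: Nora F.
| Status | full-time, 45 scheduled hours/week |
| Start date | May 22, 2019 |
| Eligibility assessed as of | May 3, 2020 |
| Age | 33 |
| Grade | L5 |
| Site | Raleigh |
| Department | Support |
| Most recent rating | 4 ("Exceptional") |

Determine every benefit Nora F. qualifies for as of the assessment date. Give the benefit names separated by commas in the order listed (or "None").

Service from May 22, 2019 to May 3, 2020: 347 days.
Floating Holidays — status full-time ✓; service 347 days ≥ 180 days ✓; grade L5 ≥ L4 ✓; dept Support ✓ → eligible.
Unlimited PTO Program — status full-time ✓ (not excluded); age 33 ≥ 21 ✓; site Raleigh ✗ (not Fresno or Leeds) → not eligible.
Transit Subsidy — status full-time ✓; service 347 days ≥ 90 days ✓; age 33 ≥ 21 ✓; site Raleigh ✗ (not Omaha) → not eligible.
Retirement Savings Plan — service 347 days < 3 years (≈1095 days) ✗ → not eligible.
Dental Plan — status full-time ✓ (not excluded); service 347 days < 3 years (≈1095 days) ✗ → not eligible.
Travel Insurance — status full-time ✓; 45 hrs/wk ≥ 20 ✓; service 347 days ≥ 9 months (≈270 days) ✓; age 33 ≥ 25 ✓ → eligible.
Relocation Assistance — status full-time ✓; service 347 days ≥ 180 days ✓; rating 4 ≥ 2 ✓ → eligible.
Stock Option Plan — status full-time ✓; service 347 days < 5 years (≈1825 days) ✗ → not eligible.

Floating Holidays, Travel Insurance, Relocation Assistance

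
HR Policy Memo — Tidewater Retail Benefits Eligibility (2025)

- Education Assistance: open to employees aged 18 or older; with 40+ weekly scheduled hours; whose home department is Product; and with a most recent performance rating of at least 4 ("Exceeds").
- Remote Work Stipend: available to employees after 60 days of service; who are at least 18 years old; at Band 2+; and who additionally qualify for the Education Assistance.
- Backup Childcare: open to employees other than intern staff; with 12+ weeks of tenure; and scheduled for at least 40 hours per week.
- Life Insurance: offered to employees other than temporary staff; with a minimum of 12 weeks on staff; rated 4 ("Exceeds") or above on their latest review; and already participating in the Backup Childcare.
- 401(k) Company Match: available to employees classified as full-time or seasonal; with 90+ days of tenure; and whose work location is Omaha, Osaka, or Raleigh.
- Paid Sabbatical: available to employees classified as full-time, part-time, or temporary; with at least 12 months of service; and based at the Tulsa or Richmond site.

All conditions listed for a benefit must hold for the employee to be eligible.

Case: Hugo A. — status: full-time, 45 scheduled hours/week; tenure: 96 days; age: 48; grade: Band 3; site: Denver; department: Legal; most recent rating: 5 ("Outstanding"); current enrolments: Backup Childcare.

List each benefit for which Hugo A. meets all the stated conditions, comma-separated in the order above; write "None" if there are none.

Backup Childcare, Life Insurance

Education Assistance — age 48 ≥ 18 ✓; 45 hrs/wk ≥ 40 ✓; dept Legal ✗ → not eligible.
Remote Work Stipend — service 96 days ≥ 60 days ✓; age 48 ≥ 18 ✓; grade Band 3 ≥ Band 2 ✓; not eligible for Education Assistance ✗ → not eligible.
Backup Childcare — status full-time ✓ (not excluded); service 96 days ≥ 12 weeks (≈84 days) ✓; 45 hrs/wk ≥ 40 ✓ → eligible.
Life Insurance — status full-time ✓ (not excluded); service 96 days ≥ 12 weeks (≈84 days) ✓; rating 5 ≥ 4 ✓; enrolled in Backup Childcare ✓ → eligible.
401(k) Company Match — status full-time ✓; service 96 days ≥ 90 days ✓; site Denver ✗ (not Omaha, Osaka, or Raleigh) → not eligible.
Paid Sabbatical — status full-time ✓; service 96 days < 12 months (≈360 days) ✗ → not eligible.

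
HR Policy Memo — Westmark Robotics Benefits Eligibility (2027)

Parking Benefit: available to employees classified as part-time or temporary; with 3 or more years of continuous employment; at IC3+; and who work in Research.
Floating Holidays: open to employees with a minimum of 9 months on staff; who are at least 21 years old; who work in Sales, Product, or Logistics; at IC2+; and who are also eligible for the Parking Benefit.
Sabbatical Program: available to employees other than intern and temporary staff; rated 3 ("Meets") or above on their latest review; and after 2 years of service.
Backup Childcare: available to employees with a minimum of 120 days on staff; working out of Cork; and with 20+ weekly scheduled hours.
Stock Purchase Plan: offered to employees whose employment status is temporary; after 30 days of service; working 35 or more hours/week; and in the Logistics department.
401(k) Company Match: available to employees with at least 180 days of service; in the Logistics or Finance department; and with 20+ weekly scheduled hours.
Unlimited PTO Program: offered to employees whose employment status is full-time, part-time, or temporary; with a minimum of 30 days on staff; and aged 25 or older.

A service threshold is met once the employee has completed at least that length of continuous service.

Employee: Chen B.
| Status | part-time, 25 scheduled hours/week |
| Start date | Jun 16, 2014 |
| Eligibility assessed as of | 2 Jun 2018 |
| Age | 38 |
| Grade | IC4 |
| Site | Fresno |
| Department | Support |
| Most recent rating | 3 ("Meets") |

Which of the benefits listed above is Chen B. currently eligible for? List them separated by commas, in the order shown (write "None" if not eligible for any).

Sabbatical Program, Unlimited PTO Program

Service from Jun 16, 2014 to 2 Jun 2018: 1447 days.
Parking Benefit — status part-time ✓; service 1447 days ≥ 3 years (≈1095 days) ✓; grade IC4 ≥ IC3 ✓; dept Support ✗ → not eligible.
Floating Holidays — service 1447 days ≥ 9 months (≈270 days) ✓; age 38 ≥ 21 ✓; dept Support ✗ → not eligible.
Sabbatical Program — status part-time ✓ (not excluded); rating 3 ≥ 3 ✓; service 1447 days ≥ 2 years (≈730 days) ✓ → eligible.
Backup Childcare — service 1447 days ≥ 120 days ✓; site Fresno ✗ (not Cork) → not eligible.
Stock Purchase Plan — status part-time ✗ (requires temporary) → not eligible.
401(k) Company Match — service 1447 days ≥ 180 days ✓; dept Support ✗ → not eligible.
Unlimited PTO Program — status part-time ✓; service 1447 days ≥ 30 days ✓; age 38 ≥ 25 ✓ → eligible.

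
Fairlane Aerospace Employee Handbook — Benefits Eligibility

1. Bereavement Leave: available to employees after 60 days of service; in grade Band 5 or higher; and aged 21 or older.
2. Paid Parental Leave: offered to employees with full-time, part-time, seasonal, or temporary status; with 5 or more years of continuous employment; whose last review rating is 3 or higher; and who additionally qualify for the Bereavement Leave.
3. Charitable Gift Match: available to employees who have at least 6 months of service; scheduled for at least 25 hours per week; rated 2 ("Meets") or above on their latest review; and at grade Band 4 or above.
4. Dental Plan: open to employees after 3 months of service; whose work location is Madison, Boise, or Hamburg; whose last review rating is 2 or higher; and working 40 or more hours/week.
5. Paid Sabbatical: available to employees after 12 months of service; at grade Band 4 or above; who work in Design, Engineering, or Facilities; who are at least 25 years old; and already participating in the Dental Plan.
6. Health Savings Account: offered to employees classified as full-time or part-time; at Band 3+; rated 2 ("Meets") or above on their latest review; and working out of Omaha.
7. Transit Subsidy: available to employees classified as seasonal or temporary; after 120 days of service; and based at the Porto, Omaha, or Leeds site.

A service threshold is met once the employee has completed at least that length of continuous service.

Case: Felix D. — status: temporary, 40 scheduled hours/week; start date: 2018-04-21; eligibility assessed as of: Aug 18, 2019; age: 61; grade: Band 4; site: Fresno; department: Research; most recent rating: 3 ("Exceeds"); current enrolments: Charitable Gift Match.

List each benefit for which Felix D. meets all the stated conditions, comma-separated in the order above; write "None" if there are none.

Service from 2018-04-21 to Aug 18, 2019: 484 days.
Bereavement Leave — service 484 days ≥ 60 days ✓; grade Band 4 < Band 5 ✗ → not eligible.
Paid Parental Leave — status temporary ✓; service 484 days < 5 years (≈1825 days) ✗ → not eligible.
Charitable Gift Match — service 484 days ≥ 6 months (≈180 days) ✓; 40 hrs/wk ≥ 25 ✓; rating 3 ≥ 2 ✓; grade Band 4 ≥ Band 4 ✓ → eligible.
Dental Plan — service 484 days ≥ 3 months (≈90 days) ✓; site Fresno ✗ (not Madison, Boise, or Hamburg) → not eligible.
Paid Sabbatical — service 484 days ≥ 12 months (≈360 days) ✓; grade Band 4 ≥ Band 4 ✓; dept Research ✗ → not eligible.
Health Savings Account — status temporary ✗ (requires full-time or part-time) → not eligible.
Transit Subsidy — status temporary ✓; service 484 days ≥ 120 days ✓; site Fresno ✗ (not Porto, Omaha, or Leeds) → not eligible.

Charitable Gift Match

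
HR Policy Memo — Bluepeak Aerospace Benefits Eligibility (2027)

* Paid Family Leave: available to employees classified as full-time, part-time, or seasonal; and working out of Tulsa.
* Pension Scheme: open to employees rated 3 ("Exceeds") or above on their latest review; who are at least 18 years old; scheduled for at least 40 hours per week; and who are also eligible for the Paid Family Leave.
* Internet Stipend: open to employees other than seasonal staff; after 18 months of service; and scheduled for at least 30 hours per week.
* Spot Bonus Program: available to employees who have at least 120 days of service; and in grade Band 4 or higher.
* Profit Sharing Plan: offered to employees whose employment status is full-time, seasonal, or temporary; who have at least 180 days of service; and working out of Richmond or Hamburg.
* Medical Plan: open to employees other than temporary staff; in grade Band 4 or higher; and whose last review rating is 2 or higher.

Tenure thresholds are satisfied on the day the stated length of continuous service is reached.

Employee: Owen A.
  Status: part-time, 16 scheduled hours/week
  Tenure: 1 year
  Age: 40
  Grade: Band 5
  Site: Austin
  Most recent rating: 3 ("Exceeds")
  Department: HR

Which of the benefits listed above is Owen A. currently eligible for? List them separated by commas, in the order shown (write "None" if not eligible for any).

Spot Bonus Program, Medical Plan

Paid Family Leave — status part-time ✓; site Austin ✗ (not Tulsa) → not eligible.
Pension Scheme — rating 3 ≥ 3 ✓; age 40 ≥ 18 ✓; 16 hrs/wk < 40 ✗ → not eligible.
Internet Stipend — status part-time ✓ (not excluded); service 1 year < 18 months (≈540 days) ✗ → not eligible.
Spot Bonus Program — service 1 year ≥ 120 days ✓; grade Band 5 ≥ Band 4 ✓ → eligible.
Profit Sharing Plan — status part-time ✗ (requires full-time, seasonal, or temporary) → not eligible.
Medical Plan — status part-time ✓ (not excluded); grade Band 5 ≥ Band 4 ✓; rating 3 ≥ 2 ✓ → eligible.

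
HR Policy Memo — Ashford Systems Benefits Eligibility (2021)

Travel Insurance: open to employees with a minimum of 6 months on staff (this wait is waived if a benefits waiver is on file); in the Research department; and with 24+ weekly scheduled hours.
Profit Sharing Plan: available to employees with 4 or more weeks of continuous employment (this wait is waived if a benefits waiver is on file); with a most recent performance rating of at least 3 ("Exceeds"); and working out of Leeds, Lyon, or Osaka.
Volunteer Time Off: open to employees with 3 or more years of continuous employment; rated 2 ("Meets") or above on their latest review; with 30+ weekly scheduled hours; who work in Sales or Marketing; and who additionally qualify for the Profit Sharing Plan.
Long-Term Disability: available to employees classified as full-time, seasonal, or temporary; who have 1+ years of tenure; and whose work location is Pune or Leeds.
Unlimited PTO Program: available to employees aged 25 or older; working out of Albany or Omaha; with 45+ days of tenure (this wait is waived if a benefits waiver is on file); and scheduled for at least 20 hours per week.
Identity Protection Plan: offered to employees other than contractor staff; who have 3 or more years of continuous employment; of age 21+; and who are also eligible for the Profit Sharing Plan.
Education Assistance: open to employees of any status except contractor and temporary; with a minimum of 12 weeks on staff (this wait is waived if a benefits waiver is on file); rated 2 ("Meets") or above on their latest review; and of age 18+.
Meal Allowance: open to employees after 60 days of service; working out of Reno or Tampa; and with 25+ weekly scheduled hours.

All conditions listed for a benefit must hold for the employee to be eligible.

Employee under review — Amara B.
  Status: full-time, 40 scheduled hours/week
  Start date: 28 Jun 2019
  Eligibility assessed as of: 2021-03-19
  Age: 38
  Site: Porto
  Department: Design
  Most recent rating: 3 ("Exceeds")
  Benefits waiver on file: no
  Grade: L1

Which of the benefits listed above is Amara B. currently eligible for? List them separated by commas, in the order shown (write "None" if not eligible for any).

Service from 28 Jun 2019 to 2021-03-19: 630 days.
Travel Insurance — no waiver, service 630 days ≥ 6 months (≈180 days) ✓; dept Design ✗ → not eligible.
Profit Sharing Plan — no waiver, service 630 days ≥ 4 weeks (≈28 days) ✓; rating 3 ≥ 3 ✓; site Porto ✗ (not Leeds, Lyon, or Osaka) → not eligible.
Volunteer Time Off — service 630 days < 3 years (≈1095 days) ✗ → not eligible.
Long-Term Disability — status full-time ✓; service 630 days ≥ 1 year (≈365 days) ✓; site Porto ✗ (not Pune or Leeds) → not eligible.
Unlimited PTO Program — age 38 ≥ 25 ✓; site Porto ✗ (not Albany or Omaha) → not eligible.
Identity Protection Plan — status full-time ✓ (not excluded); service 630 days < 3 years (≈1095 days) ✗ → not eligible.
Education Assistance — status full-time ✓ (not excluded); no waiver, service 630 days ≥ 12 weeks (≈84 days) ✓; rating 3 ≥ 2 ✓; age 38 ≥ 18 ✓ → eligible.
Meal Allowance — service 630 days ≥ 60 days ✓; site Porto ✗ (not Reno or Tampa) → not eligible.

Education Assistance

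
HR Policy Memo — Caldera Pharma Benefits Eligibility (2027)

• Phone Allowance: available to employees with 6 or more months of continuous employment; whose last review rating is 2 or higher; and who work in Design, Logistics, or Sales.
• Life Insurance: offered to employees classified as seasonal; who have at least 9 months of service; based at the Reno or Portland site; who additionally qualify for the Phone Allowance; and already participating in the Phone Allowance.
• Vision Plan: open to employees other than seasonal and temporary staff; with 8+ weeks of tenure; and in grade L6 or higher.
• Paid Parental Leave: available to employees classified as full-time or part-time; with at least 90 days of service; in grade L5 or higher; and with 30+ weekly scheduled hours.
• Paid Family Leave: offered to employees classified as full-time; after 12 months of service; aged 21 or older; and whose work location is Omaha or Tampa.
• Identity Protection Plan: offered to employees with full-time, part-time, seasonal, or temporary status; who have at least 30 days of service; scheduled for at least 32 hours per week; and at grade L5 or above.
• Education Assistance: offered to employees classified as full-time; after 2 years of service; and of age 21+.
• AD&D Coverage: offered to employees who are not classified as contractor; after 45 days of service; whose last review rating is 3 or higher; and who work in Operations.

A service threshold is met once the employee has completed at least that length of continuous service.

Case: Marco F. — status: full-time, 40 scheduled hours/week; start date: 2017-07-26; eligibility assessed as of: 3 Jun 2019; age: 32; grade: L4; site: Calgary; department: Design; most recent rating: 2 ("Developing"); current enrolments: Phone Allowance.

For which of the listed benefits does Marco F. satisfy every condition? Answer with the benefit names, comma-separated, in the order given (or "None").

Service from 2017-07-26 to 3 Jun 2019: 677 days.
Phone Allowance — service 677 days ≥ 6 months (≈180 days) ✓; rating 2 ≥ 2 ✓; dept Design ✓ → eligible.
Life Insurance — status full-time ✗ (requires seasonal) → not eligible.
Vision Plan — status full-time ✓ (not excluded); service 677 days ≥ 8 weeks (≈56 days) ✓; grade L4 < L6 ✗ → not eligible.
Paid Parental Leave — status full-time ✓; service 677 days ≥ 90 days ✓; grade L4 < L5 ✗ → not eligible.
Paid Family Leave — status full-time ✓; service 677 days ≥ 12 months (≈360 days) ✓; age 32 ≥ 21 ✓; site Calgary ✗ (not Omaha or Tampa) → not eligible.
Identity Protection Plan — status full-time ✓; service 677 days ≥ 30 days ✓; 40 hrs/wk ≥ 32 ✓; grade L4 < L5 ✗ → not eligible.
Education Assistance — status full-time ✓; service 677 days < 2 years (≈730 days) ✗ → not eligible.
AD&D Coverage — status full-time ✓ (not excluded); service 677 days ≥ 45 days ✓; rating 2 < 3 ✗ → not eligible.

Phone Allowance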